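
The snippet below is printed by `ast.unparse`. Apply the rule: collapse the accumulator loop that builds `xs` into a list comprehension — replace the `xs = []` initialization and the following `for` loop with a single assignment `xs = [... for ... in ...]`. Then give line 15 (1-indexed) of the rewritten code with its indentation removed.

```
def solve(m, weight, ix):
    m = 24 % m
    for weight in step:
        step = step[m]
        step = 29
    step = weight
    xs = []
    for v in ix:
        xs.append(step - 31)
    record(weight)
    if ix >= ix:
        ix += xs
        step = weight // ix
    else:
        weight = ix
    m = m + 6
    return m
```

return m

Transformed code:
def solve(m, weight, ix):
    m = 24 % m
    for weight in step:
        step = step[m]
        step = 29
    step = weight
    xs = [step - 31 for v in ix]
    record(weight)
    if ix >= ix:
        ix += xs
        step = weight // ix
    else:
        weight = ix
    m = m + 6
    return m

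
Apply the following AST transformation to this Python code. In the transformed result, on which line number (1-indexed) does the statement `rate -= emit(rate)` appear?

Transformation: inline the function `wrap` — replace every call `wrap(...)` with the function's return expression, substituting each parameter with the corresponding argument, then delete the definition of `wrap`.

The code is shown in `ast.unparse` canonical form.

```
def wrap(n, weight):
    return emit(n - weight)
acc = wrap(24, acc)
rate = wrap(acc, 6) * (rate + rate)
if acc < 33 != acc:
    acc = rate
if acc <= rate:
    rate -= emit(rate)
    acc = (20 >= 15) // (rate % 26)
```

6

Transformed code:
acc = emit(24 - acc)
rate = emit(acc - 6) * (rate + rate)
if acc < 33 != acc:
    acc = rate
if acc <= rate:
    rate -= emit(rate)
    acc = (20 >= 15) // (rate % 26)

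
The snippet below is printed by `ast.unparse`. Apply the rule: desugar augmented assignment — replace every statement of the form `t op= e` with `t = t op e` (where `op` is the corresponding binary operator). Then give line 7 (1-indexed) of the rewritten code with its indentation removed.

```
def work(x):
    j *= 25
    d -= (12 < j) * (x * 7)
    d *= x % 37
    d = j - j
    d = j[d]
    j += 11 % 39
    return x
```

j = j + 11 % 39

Transformed code:
def work(x):
    j = j * 25
    d = d - (12 < j) * (x * 7)
    d = d * (x % 37)
    d = j - j
    d = j[d]
    j = j + 11 % 39
    return x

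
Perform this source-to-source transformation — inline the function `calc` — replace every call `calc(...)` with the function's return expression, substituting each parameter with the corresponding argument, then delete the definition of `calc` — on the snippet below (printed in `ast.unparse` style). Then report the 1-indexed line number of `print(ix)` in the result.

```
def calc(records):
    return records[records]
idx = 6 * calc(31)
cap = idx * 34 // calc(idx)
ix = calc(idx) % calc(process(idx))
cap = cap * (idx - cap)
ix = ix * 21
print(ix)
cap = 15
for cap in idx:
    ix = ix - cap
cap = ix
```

6

Transformed code:
idx = 6 * 31[31]
cap = idx * 34 // idx[idx]
ix = idx[idx] % process(idx)[process(idx)]
cap = cap * (idx - cap)
ix = ix * 21
print(ix)
cap = 15
for cap in idx:
    ix = ix - cap
cap = ix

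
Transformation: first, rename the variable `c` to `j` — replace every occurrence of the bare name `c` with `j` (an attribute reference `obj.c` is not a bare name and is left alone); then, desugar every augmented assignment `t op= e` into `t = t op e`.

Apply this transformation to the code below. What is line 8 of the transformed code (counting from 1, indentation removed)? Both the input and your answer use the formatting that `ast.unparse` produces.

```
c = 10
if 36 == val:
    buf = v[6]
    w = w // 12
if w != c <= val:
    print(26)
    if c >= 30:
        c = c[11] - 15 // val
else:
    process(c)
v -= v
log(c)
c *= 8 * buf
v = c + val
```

Transformed code:
j = 10
if 36 == val:
    buf = v[6]
    w = w // 12
if w != j <= val:
    print(26)
    if j >= 30:
        j = j[11] - 15 // val
else:
    process(j)
v = v - v
log(j)
j = j * (8 * buf)
v = j + val

j = j[11] - 15 // val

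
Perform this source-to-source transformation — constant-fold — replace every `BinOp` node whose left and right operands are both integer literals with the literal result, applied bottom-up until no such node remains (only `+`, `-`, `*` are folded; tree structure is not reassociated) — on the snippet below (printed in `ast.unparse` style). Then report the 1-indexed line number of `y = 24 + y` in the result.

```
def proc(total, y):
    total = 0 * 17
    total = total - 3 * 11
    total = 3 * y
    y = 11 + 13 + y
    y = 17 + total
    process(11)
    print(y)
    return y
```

5

Transformed code:
def proc(total, y):
    total = 0
    total = total - 33
    total = 3 * y
    y = 24 + y
    y = 17 + total
    process(11)
    print(y)
    return y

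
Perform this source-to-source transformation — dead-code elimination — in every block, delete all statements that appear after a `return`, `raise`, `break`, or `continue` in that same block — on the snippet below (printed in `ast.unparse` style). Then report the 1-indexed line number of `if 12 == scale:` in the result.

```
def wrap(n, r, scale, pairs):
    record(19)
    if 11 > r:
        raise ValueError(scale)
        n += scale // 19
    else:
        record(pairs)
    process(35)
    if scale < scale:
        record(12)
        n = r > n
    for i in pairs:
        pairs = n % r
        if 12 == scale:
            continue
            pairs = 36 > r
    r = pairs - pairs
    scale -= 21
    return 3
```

13

Transformed code:
def wrap(n, r, scale, pairs):
    record(19)
    if 11 > r:
        raise ValueError(scale)
    else:
        record(pairs)
    process(35)
    if scale < scale:
        record(12)
        n = r > n
    for i in pairs:
        pairs = n % r
        if 12 == scale:
            continue
    r = pairs - pairs
    scale -= 21
    return 3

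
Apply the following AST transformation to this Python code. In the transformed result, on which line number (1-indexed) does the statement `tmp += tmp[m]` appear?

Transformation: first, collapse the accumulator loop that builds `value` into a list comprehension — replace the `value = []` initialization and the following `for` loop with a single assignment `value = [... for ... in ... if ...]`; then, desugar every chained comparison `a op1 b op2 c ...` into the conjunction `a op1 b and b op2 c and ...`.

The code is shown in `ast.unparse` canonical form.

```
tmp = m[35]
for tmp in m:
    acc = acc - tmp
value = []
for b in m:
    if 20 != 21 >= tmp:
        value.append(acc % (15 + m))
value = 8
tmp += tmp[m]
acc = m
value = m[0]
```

6

Transformed code:
tmp = m[35]
for tmp in m:
    acc = acc - tmp
value = [acc % (15 + m) for b in m if 20 != 21 and 21 >= tmp]
value = 8
tmp += tmp[m]
acc = m
value = m[0]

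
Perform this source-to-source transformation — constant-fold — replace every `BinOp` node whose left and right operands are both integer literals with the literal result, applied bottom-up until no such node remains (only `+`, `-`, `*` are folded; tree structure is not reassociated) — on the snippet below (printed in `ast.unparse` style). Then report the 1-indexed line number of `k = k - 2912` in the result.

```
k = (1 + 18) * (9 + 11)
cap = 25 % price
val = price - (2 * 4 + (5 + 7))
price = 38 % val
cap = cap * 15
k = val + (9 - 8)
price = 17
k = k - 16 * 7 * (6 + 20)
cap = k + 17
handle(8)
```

8

Transformed code:
k = 380
cap = 25 % price
val = price - 20
price = 38 % val
cap = cap * 15
k = val + 1
price = 17
k = k - 2912
cap = k + 17
handle(8)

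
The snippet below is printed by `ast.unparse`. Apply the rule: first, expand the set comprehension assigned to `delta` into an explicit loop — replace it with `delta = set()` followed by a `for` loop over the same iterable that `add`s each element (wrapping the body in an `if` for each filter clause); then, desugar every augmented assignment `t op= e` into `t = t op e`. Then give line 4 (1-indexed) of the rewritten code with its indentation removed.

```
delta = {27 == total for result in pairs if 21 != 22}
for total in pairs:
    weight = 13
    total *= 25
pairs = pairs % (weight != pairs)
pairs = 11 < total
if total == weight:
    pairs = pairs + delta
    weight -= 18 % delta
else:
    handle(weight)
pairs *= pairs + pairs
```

delta.add(27 == total)

Transformed code:
delta = set()
for result in pairs:
    if 21 != 22:
        delta.add(27 == total)
for total in pairs:
    weight = 13
    total = total * 25
pairs = pairs % (weight != pairs)
pairs = 11 < total
if total == weight:
    pairs = pairs + delta
    weight = weight - 18 % delta
else:
    handle(weight)
pairs = pairs * (pairs + pairs)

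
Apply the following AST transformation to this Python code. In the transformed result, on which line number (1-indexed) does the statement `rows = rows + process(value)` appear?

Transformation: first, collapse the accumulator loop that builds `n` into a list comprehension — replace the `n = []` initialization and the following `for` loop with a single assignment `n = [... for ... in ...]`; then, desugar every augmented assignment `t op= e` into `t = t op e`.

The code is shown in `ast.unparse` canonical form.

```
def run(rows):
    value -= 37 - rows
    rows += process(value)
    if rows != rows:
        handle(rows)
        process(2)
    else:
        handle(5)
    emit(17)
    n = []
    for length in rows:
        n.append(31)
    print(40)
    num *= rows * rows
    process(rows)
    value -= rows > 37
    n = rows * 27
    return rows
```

Transformed code:
def run(rows):
    value = value - (37 - rows)
    rows = rows + process(value)
    if rows != rows:
        handle(rows)
        process(2)
    else:
        handle(5)
    emit(17)
    n = [31 for length in rows]
    print(40)
    num = num * (rows * rows)
    process(rows)
    value = value - (rows > 37)
    n = rows * 27
    return rows

3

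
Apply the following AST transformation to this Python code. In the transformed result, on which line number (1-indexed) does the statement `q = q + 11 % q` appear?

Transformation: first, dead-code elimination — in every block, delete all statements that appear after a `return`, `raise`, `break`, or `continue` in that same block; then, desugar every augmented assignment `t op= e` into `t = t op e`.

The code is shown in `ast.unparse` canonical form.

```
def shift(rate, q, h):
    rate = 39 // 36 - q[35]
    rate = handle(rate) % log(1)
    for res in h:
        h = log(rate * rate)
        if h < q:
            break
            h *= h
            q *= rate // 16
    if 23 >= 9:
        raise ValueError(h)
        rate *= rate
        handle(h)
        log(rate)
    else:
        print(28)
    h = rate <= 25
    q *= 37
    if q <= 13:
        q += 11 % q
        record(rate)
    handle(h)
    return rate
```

15

Transformed code:
def shift(rate, q, h):
    rate = 39 // 36 - q[35]
    rate = handle(rate) % log(1)
    for res in h:
        h = log(rate * rate)
        if h < q:
            break
    if 23 >= 9:
        raise ValueError(h)
    else:
        print(28)
    h = rate <= 25
    q = q * 37
    if q <= 13:
        q = q + 11 % q
        record(rate)
    handle(h)
    return rate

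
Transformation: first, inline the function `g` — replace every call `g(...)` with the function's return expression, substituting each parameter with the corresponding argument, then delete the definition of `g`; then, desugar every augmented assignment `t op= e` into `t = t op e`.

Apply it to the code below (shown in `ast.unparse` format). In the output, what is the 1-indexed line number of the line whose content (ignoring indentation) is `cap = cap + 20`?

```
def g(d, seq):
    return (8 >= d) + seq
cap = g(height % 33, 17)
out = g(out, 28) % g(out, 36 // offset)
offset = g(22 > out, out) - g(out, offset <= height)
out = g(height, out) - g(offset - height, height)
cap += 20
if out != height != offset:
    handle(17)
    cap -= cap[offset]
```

Transformed code:
cap = (8 >= height % 33) + 17
out = ((8 >= out) + 28) % ((8 >= out) + 36 // offset)
offset = (8 >= (22 > out)) + out - ((8 >= out) + (offset <= height))
out = (8 >= height) + out - ((8 >= offset - height) + height)
cap = cap + 20
if out != height != offset:
    handle(17)
    cap = cap - cap[offset]

5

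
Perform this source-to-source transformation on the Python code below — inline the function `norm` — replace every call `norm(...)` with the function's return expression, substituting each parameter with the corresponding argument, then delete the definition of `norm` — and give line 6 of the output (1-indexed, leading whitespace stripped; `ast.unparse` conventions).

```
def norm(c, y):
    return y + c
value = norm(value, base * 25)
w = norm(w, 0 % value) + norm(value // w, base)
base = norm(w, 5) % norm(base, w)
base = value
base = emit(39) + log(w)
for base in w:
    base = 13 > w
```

Transformed code:
value = base * 25 + value
w = 0 % value + w + (base + value // w)
base = (5 + w) % (w + base)
base = value
base = emit(39) + log(w)
for base in w:
    base = 13 > w

for base in w:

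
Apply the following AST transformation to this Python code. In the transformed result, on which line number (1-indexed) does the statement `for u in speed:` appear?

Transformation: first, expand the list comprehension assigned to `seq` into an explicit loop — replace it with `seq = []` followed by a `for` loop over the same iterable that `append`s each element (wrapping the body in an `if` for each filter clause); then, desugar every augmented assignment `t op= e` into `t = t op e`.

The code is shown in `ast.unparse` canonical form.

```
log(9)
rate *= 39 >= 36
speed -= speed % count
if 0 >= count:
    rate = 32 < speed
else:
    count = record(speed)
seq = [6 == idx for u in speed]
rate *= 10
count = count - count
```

Transformed code:
log(9)
rate = rate * (39 >= 36)
speed = speed - speed % count
if 0 >= count:
    rate = 32 < speed
else:
    count = record(speed)
seq = []
for u in speed:
    seq.append(6 == idx)
rate = rate * 10
count = count - count

9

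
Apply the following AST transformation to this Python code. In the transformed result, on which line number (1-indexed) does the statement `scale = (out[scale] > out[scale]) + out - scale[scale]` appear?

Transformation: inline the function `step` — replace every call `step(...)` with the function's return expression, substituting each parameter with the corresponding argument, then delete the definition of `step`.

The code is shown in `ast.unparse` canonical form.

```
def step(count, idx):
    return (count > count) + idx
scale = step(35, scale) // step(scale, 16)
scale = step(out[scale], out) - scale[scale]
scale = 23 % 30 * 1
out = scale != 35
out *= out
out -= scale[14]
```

Transformed code:
scale = ((35 > 35) + scale) // ((scale > scale) + 16)
scale = (out[scale] > out[scale]) + out - scale[scale]
scale = 23 % 30 * 1
out = scale != 35
out *= out
out -= scale[14]

2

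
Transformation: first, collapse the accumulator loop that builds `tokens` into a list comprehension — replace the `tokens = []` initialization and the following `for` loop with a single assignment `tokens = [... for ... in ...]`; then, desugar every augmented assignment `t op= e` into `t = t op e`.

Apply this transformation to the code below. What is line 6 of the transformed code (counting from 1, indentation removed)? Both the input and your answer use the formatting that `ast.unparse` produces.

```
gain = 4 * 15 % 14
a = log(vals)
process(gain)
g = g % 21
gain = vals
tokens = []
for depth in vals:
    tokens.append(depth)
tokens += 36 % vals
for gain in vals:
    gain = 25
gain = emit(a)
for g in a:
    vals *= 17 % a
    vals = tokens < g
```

tokens = [depth for depth in vals]

Transformed code:
gain = 4 * 15 % 14
a = log(vals)
process(gain)
g = g % 21
gain = vals
tokens = [depth for depth in vals]
tokens = tokens + 36 % vals
for gain in vals:
    gain = 25
gain = emit(a)
for g in a:
    vals = vals * (17 % a)
    vals = tokens < g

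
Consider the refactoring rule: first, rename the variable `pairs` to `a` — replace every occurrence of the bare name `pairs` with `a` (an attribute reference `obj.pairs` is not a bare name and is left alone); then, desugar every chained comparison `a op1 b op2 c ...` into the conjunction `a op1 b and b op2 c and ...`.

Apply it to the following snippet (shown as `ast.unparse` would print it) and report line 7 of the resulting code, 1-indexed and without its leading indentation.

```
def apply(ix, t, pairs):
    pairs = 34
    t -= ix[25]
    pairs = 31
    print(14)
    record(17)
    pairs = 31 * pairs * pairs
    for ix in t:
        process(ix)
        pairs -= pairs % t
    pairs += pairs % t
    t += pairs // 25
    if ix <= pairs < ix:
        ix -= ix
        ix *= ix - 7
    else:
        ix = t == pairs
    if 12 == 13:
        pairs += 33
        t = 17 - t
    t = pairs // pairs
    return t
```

a = 31 * a * a

Transformed code:
def apply(ix, t, a):
    a = 34
    t -= ix[25]
    a = 31
    print(14)
    record(17)
    a = 31 * a * a
    for ix in t:
        process(ix)
        a -= a % t
    a += a % t
    t += a // 25
    if ix <= a and a < ix:
        ix -= ix
        ix *= ix - 7
    else:
        ix = t == a
    if 12 == 13:
        a += 33
        t = 17 - t
    t = a // a
    return t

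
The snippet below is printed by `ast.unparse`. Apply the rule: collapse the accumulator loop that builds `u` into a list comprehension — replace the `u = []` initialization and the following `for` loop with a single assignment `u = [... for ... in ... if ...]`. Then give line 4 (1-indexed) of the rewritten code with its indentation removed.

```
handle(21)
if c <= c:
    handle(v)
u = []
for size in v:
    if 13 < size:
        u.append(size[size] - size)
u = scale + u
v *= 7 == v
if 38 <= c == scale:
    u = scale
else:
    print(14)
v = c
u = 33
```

u = [size[size] - size for size in v if 13 < size]

Transformed code:
handle(21)
if c <= c:
    handle(v)
u = [size[size] - size for size in v if 13 < size]
u = scale + u
v *= 7 == v
if 38 <= c == scale:
    u = scale
else:
    print(14)
v = c
u = 33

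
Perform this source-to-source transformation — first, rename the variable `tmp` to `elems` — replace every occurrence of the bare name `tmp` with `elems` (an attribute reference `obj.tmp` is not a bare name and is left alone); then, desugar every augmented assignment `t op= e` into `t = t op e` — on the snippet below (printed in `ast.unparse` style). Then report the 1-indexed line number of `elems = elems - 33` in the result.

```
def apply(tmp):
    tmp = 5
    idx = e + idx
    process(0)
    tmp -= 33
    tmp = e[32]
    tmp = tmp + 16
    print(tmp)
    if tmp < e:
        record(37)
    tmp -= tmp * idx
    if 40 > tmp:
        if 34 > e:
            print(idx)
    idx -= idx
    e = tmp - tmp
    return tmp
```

5

Transformed code:
def apply(elems):
    elems = 5
    idx = e + idx
    process(0)
    elems = elems - 33
    elems = e[32]
    elems = elems + 16
    print(elems)
    if elems < e:
        record(37)
    elems = elems - elems * idx
    if 40 > elems:
        if 34 > e:
            print(idx)
    idx = idx - idx
    e = elems - elems
    return elems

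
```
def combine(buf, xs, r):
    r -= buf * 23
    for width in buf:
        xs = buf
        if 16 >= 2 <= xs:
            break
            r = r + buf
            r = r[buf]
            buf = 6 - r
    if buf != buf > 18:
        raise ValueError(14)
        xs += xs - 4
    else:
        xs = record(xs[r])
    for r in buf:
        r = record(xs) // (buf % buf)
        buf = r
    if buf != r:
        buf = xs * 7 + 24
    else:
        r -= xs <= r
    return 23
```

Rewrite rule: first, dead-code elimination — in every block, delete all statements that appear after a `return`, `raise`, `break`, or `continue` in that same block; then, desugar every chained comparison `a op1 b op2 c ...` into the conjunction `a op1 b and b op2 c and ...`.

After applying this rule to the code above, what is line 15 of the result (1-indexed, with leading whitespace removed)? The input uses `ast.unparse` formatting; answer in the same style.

buf = xs * 7 + 24

Transformed code:
def combine(buf, xs, r):
    r -= buf * 23
    for width in buf:
        xs = buf
        if 16 >= 2 and 2 <= xs:
            break
    if buf != buf and buf > 18:
        raise ValueError(14)
    else:
        xs = record(xs[r])
    for r in buf:
        r = record(xs) // (buf % buf)
        buf = r
    if buf != r:
        buf = xs * 7 + 24
    else:
        r -= xs <= r
    return 23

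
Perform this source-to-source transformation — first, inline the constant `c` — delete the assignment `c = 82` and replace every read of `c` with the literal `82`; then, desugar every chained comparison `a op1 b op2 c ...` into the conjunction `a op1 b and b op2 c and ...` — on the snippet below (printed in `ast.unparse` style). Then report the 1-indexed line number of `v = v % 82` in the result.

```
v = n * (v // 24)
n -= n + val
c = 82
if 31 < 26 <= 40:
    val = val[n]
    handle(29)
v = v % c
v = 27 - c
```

6

Transformed code:
v = n * (v // 24)
n -= n + val
if 31 < 26 and 26 <= 40:
    val = val[n]
    handle(29)
v = v % 82
v = 27 - 82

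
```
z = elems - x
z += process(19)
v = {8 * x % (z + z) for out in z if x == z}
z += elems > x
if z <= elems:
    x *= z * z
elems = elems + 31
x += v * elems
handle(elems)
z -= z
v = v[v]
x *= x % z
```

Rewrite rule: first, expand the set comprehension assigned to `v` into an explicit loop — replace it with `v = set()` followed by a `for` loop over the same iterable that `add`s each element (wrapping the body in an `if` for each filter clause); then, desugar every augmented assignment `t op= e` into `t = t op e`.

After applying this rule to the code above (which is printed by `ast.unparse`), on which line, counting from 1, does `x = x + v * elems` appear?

11

Transformed code:
z = elems - x
z = z + process(19)
v = set()
for out in z:
    if x == z:
        v.add(8 * x % (z + z))
z = z + (elems > x)
if z <= elems:
    x = x * (z * z)
elems = elems + 31
x = x + v * elems
handle(elems)
z = z - z
v = v[v]
x = x * (x % z)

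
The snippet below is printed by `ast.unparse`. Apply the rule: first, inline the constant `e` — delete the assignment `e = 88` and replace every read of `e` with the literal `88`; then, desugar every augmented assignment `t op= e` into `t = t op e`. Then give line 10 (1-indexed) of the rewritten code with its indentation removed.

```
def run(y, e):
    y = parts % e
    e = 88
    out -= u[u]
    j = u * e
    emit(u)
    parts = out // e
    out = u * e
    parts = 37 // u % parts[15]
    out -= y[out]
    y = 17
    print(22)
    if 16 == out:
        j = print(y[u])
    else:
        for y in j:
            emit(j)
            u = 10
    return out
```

Transformed code:
def run(y, e):
    y = parts % 88
    out = out - u[u]
    j = u * 88
    emit(u)
    parts = out // 88
    out = u * 88
    parts = 37 // u % parts[15]
    out = out - y[out]
    y = 17
    print(22)
    if 16 == out:
        j = print(y[u])
    else:
        for y in j:
            emit(j)
            u = 10
    return out

y = 17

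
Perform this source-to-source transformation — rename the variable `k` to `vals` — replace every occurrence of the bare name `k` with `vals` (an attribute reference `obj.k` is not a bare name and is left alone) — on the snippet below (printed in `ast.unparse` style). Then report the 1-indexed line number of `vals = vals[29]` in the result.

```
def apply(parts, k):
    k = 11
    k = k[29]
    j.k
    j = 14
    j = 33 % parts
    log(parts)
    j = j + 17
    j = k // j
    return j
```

3

Transformed code:
def apply(parts, vals):
    vals = 11
    vals = vals[29]
    j.k
    j = 14
    j = 33 % parts
    log(parts)
    j = j + 17
    j = vals // j
    return j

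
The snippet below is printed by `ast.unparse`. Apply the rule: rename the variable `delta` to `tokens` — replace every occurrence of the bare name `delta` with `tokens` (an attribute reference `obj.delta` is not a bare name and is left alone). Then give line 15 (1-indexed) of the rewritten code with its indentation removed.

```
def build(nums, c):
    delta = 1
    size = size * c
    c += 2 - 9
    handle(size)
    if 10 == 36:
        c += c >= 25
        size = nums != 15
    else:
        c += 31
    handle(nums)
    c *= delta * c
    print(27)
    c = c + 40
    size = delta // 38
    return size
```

size = tokens // 38

Transformed code:
def build(nums, c):
    tokens = 1
    size = size * c
    c += 2 - 9
    handle(size)
    if 10 == 36:
        c += c >= 25
        size = nums != 15
    else:
        c += 31
    handle(nums)
    c *= tokens * c
    print(27)
    c = c + 40
    size = tokens // 38
    return size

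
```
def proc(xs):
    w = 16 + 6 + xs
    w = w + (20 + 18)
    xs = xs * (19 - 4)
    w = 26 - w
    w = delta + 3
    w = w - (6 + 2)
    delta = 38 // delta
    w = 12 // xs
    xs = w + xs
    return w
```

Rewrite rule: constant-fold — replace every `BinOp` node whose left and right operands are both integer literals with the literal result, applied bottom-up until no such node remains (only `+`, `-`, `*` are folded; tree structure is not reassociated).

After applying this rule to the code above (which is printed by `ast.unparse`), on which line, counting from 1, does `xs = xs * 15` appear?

4

Transformed code:
def proc(xs):
    w = 22 + xs
    w = w + 38
    xs = xs * 15
    w = 26 - w
    w = delta + 3
    w = w - 8
    delta = 38 // delta
    w = 12 // xs
    xs = w + xs
    return w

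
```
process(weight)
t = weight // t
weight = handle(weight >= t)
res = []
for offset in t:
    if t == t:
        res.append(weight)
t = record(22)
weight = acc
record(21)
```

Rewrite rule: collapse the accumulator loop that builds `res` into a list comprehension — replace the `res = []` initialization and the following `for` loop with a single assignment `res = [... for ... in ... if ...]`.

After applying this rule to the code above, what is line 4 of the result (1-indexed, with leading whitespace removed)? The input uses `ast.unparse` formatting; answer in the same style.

res = [weight for offset in t if t == t]

Transformed code:
process(weight)
t = weight // t
weight = handle(weight >= t)
res = [weight for offset in t if t == t]
t = record(22)
weight = acc
record(21)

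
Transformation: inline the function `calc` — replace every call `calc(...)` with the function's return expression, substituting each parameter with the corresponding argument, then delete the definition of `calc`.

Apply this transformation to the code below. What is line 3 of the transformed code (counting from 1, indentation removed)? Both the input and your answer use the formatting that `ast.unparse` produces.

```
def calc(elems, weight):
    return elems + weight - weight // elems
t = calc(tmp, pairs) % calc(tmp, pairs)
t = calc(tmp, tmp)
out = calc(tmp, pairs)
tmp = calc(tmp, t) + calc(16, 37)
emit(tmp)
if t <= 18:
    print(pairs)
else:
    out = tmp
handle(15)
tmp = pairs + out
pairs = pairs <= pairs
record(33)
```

Transformed code:
t = (tmp + pairs - pairs // tmp) % (tmp + pairs - pairs // tmp)
t = tmp + tmp - tmp // tmp
out = tmp + pairs - pairs // tmp
tmp = tmp + t - t // tmp + (16 + 37 - 37 // 16)
emit(tmp)
if t <= 18:
    print(pairs)
else:
    out = tmp
handle(15)
tmp = pairs + out
pairs = pairs <= pairs
record(33)

out = tmp + pairs - pairs // tmp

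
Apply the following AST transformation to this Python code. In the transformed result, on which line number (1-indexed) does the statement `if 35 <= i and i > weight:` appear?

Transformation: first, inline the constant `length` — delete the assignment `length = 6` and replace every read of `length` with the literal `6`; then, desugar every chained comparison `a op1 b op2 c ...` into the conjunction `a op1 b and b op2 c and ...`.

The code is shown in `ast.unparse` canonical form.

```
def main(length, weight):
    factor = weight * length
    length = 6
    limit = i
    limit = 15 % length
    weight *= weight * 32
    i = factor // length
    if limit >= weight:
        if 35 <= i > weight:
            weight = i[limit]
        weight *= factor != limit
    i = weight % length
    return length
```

Transformed code:
def main(length, weight):
    factor = weight * 6
    limit = i
    limit = 15 % 6
    weight *= weight * 32
    i = factor // 6
    if limit >= weight:
        if 35 <= i and i > weight:
            weight = i[limit]
        weight *= factor != limit
    i = weight % 6
    return 6

8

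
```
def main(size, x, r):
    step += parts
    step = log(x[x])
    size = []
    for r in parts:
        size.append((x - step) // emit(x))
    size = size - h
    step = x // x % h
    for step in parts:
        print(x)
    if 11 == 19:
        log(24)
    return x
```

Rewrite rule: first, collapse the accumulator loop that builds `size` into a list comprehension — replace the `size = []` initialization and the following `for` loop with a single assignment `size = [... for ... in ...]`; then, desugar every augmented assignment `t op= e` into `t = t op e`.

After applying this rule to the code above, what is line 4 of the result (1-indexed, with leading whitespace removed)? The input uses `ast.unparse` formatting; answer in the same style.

size = [(x - step) // emit(x) for r in parts]

Transformed code:
def main(size, x, r):
    step = step + parts
    step = log(x[x])
    size = [(x - step) // emit(x) for r in parts]
    size = size - h
    step = x // x % h
    for step in parts:
        print(x)
    if 11 == 19:
        log(24)
    return x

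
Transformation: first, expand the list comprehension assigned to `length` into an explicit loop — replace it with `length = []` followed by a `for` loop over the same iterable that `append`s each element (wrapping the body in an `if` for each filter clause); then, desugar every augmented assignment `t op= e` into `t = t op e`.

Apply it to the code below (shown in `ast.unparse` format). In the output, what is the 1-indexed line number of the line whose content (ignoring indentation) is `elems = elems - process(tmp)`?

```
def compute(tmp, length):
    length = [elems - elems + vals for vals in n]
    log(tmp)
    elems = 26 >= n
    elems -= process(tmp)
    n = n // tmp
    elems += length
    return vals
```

Transformed code:
def compute(tmp, length):
    length = []
    for vals in n:
        length.append(elems - elems + vals)
    log(tmp)
    elems = 26 >= n
    elems = elems - process(tmp)
    n = n // tmp
    elems = elems + length
    return vals

7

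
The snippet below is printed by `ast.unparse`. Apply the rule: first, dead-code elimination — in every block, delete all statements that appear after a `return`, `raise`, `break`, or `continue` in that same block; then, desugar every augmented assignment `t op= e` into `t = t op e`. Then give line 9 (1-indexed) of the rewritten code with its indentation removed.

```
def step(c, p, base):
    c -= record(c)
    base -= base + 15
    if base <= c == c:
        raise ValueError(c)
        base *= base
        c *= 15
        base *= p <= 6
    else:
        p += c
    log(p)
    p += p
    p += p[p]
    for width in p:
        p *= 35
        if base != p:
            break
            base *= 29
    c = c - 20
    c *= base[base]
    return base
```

p = p + p

Transformed code:
def step(c, p, base):
    c = c - record(c)
    base = base - (base + 15)
    if base <= c == c:
        raise ValueError(c)
    else:
        p = p + c
    log(p)
    p = p + p
    p = p + p[p]
    for width in p:
        p = p * 35
        if base != p:
            break
    c = c - 20
    c = c * base[base]
    return base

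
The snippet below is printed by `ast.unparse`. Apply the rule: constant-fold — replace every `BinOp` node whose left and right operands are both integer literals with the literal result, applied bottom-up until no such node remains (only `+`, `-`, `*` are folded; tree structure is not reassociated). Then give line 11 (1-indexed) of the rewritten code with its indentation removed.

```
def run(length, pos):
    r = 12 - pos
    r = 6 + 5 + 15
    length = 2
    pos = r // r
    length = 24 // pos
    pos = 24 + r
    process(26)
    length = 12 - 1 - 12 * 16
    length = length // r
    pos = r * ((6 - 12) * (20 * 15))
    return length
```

pos = r * -1800

Transformed code:
def run(length, pos):
    r = 12 - pos
    r = 26
    length = 2
    pos = r // r
    length = 24 // pos
    pos = 24 + r
    process(26)
    length = -181
    length = length // r
    pos = r * -1800
    return length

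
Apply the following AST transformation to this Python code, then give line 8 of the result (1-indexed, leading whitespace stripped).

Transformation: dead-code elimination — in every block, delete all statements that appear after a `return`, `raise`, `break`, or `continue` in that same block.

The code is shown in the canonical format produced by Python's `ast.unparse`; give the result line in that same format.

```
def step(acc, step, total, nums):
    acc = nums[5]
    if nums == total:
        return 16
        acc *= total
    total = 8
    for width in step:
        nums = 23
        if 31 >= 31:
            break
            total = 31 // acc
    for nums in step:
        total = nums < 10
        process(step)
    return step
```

if 31 >= 31:

Transformed code:
def step(acc, step, total, nums):
    acc = nums[5]
    if nums == total:
        return 16
    total = 8
    for width in step:
        nums = 23
        if 31 >= 31:
            break
    for nums in step:
        total = nums < 10
        process(step)
    return step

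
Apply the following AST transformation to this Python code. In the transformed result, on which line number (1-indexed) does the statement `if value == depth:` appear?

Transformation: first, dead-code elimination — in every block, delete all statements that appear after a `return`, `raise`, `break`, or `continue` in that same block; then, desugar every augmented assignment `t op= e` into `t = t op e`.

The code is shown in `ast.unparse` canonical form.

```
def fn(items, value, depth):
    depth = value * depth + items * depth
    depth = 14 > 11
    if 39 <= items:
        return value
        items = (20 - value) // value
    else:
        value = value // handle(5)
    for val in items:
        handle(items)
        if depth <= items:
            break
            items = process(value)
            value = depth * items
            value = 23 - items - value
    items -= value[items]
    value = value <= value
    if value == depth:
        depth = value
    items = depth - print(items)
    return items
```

14

Transformed code:
def fn(items, value, depth):
    depth = value * depth + items * depth
    depth = 14 > 11
    if 39 <= items:
        return value
    else:
        value = value // handle(5)
    for val in items:
        handle(items)
        if depth <= items:
            break
    items = items - value[items]
    value = value <= value
    if value == depth:
        depth = value
    items = depth - print(items)
    return items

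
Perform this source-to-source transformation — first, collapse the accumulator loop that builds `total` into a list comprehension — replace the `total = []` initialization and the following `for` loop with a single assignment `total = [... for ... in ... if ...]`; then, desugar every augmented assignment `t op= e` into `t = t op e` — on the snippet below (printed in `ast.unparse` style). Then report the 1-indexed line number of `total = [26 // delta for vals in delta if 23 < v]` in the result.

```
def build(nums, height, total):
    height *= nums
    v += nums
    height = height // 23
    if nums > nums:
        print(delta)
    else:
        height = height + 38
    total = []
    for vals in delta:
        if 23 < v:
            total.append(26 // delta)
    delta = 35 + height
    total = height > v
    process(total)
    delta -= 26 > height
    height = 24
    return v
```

Transformed code:
def build(nums, height, total):
    height = height * nums
    v = v + nums
    height = height // 23
    if nums > nums:
        print(delta)
    else:
        height = height + 38
    total = [26 // delta for vals in delta if 23 < v]
    delta = 35 + height
    total = height > v
    process(total)
    delta = delta - (26 > height)
    height = 24
    return v

9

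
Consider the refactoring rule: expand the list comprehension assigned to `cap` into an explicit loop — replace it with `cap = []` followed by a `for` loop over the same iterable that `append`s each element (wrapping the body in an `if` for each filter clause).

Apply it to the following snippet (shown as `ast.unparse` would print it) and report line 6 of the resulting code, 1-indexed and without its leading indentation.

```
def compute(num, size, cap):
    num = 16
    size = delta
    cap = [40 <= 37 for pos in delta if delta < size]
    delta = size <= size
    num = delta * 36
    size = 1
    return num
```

if delta < size:

Transformed code:
def compute(num, size, cap):
    num = 16
    size = delta
    cap = []
    for pos in delta:
        if delta < size:
            cap.append(40 <= 37)
    delta = size <= size
    num = delta * 36
    size = 1
    return num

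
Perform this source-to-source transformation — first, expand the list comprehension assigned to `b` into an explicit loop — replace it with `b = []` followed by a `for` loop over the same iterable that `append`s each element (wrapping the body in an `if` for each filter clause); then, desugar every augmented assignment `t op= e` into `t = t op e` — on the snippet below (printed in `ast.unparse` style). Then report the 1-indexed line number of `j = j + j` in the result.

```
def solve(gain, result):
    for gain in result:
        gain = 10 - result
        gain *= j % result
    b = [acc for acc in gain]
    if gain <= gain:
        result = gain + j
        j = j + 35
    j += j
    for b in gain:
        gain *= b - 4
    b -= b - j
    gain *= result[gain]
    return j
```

11

Transformed code:
def solve(gain, result):
    for gain in result:
        gain = 10 - result
        gain = gain * (j % result)
    b = []
    for acc in gain:
        b.append(acc)
    if gain <= gain:
        result = gain + j
        j = j + 35
    j = j + j
    for b in gain:
        gain = gain * (b - 4)
    b = b - (b - j)
    gain = gain * result[gain]
    return j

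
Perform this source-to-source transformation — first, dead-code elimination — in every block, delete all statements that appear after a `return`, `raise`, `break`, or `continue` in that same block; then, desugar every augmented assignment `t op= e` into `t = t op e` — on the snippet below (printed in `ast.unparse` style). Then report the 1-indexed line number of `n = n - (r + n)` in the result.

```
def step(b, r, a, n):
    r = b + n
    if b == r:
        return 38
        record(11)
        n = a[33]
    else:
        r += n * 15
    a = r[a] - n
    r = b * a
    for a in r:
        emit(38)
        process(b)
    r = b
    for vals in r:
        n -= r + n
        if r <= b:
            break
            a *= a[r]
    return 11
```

14

Transformed code:
def step(b, r, a, n):
    r = b + n
    if b == r:
        return 38
    else:
        r = r + n * 15
    a = r[a] - n
    r = b * a
    for a in r:
        emit(38)
        process(b)
    r = b
    for vals in r:
        n = n - (r + n)
        if r <= b:
            break
    return 11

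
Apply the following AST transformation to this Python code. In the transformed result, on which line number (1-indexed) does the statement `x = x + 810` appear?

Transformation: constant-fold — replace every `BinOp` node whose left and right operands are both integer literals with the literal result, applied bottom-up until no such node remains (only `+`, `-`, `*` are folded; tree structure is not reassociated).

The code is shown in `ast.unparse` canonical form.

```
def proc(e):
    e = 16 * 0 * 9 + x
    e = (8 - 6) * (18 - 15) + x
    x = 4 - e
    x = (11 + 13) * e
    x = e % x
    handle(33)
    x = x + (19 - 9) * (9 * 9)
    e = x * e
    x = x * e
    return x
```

8

Transformed code:
def proc(e):
    e = 0 + x
    e = 6 + x
    x = 4 - e
    x = 24 * e
    x = e % x
    handle(33)
    x = x + 810
    e = x * e
    x = x * e
    return x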